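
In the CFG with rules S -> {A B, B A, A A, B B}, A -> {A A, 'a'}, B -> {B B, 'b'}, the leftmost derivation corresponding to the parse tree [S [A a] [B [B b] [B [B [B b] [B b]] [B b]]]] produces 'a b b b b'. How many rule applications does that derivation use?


Every bracketed nonterminal node [X ...] in the tree is produced by exactly one rule application.
Reading the tree off as a leftmost derivation:
  Step 1: S  =>  A B   (applied S -> A B)
  Step 2: A B  =>  a B   (applied A -> a)
  Step 3: a B  =>  a B B   (applied B -> B B)
  Step 4: a B B  =>  a b B   (applied B -> b)
  Step 5: a b B  =>  a b B B   (applied B -> B B)
  Step 6: a b B B  =>  a b B B B   (applied B -> B B)
  Step 7: a b B B B  =>  a b b B B   (applied B -> b)
  Step 8: a b b B B  =>  a b b b B   (applied B -> b)
  Step 9: a b b b B  =>  a b b b b   (applied B -> b)
Final yield: a b b b b
Total rewrite steps: 9

9


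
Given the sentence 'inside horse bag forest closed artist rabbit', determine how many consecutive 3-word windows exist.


Word trigrams from [7] words:
  Trigram 1: (inside horse bag)
  Trigram 2: (horse bag forest)
  Trigram 3: (bag forest closed)
  Trigram 4: (forest closed artist)
  Trigram 5: (closed artist rabbit)
Total word trigrams: 7 - 2 = 5

5


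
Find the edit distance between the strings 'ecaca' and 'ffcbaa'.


Building DP table for s1='ecaca' (len 5) and s2='ffcbaa' (len 6):
       f  f  c  b  a  a
    0  1  2  3  4  5  6
  e 1  1  2  3  4  5  6
  c 2  2  2  2  3  4  5
  a 3  3  3  3  3  3  4
  c 4  4  4  3  4  4  4
  a 5  5  5  4  4  4  4
Edit distance = dp[5][6] = 4

4


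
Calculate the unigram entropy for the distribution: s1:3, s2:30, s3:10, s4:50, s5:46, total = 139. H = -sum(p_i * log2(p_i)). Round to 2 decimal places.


Computing entropy H = -sum(p_i * log2(p_i)):
  s1: p = 3/139 = 0.0216, -p*log2(p) = 0.1194
  s2: p = 30/139 = 0.2158, -p*log2(p) = 0.4774
  s3: p = 10/139 = 0.0719, -p*log2(p) = 0.2732
  s4: p = 50/139 = 0.3597, -p*log2(p) = 0.5306
  s5: p = 46/139 = 0.3309, -p*log2(p) = 0.5280
H = sum of terms = 1.9286
Rounded to 2 decimals: 1.93

1.93


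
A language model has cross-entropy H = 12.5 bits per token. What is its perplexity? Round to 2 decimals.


Perplexity formula: PP = 2^H
H = 12.5
PP = 2^12.5
Decompose: 2^12.5 = 2^12 * 2^0.5 = 2^12 * sqrt(2)
2^12 = 4096, sqrt(2) ~ 1.4142136
PP ~ 4096 * 1.4142136 = 5792.6189056
Rounded to 2 decimals: 5792.62

5792.62


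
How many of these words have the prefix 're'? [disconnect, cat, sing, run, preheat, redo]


Checking each word for prefix 're':
  'disconnect' -> no (count: 0)
  'cat' -> no (count: 0)
  'sing' -> no (count: 0)
  'run' -> no (count: 0)
  'preheat' -> no (count: 0)
  'redo' -> YES, starts with 're' (count: 1)
Total with prefix 're': 1

1


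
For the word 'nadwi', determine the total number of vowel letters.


Scanning each character of 'nadwi':
  Position 1: 'n' -> consonant (running count: 0)
  Position 2: 'a' -> vowel (running count: 1)
  Position 3: 'd' -> consonant (running count: 1)
  Position 4: 'w' -> consonant (running count: 1)
  Position 5: 'i' -> vowel (running count: 2)
Total vowels: 2

2


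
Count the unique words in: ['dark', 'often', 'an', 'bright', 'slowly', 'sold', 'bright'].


Listing all tokens and tracking unique types:
  Token 1: 'dark' -> NEW (unique so far: 1)
  Token 2: 'often' -> NEW (unique so far: 2)
  Token 3: 'an' -> NEW (unique so far: 3)
  Token 4: 'bright' -> NEW (unique so far: 4)
  Token 5: 'slowly' -> NEW (unique so far: 5)
  Token 6: 'sold' -> NEW (unique so far: 6)
  Token 7: 'bright' -> duplicate (unique so far: 6)
Unique types: ('an', 'bright', 'dark', 'often', 'slowly', 'sold')
Vocabulary size: 6

6


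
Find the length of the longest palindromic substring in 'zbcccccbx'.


Scanning 'zbcccccbx' for palindromic substrings.
Substring at positions 1-7: 'bcccccb'.
Check: reverse('bcccccb') = 'bcccccb' -> palindrome confirmed.
Neighbouring characters ('z' / 'x') break symmetry, so it cannot extend further.
No longer palindromic substring exists; longest length = 7

7


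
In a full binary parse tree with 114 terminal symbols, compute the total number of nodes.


Leaf nodes (terminals): 114
Internal nodes = n - 1 = 114 - 1 = 113
Total = leaves + internal = 114 + 113 = 227

227


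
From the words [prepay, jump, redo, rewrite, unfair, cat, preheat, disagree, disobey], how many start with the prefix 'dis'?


Checking each word for prefix 'dis':
  'prepay' -> no (count: 0)
  'jump' -> no (count: 0)
  'redo' -> no (count: 0)
  'rewrite' -> no (count: 0)
  'unfair' -> no (count: 0)
  'cat' -> no (count: 0)
  'preheat' -> no (count: 0)
  'disagree' -> YES, starts with 'dis' (count: 1)
  'disobey' -> YES, starts with 'dis' (count: 2)
Total with prefix 'dis': 2

2


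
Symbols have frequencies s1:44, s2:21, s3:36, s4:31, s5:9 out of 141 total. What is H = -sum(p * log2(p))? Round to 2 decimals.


Computing entropy H = -sum(p_i * log2(p_i)):
  s1: p = 44/141 = 0.3121, -p*log2(p) = 0.5243
  s2: p = 21/141 = 0.1489, -p*log2(p) = 0.4092
  s3: p = 36/141 = 0.2553, -p*log2(p) = 0.5029
  s4: p = 31/141 = 0.2199, -p*log2(p) = 0.4805
  s5: p = 9/141 = 0.0638, -p*log2(p) = 0.2534
H = sum of terms = 2.1703
Rounded to 2 decimals: 2.17

2.17


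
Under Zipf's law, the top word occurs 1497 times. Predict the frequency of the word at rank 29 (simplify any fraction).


Zipf's law: freq(rank) = f1 / rank
f1 = 1497, rank = 29
freq = 1497 / 29
GCD(1497, 29) = 1
Simplified: 1497/29

1497/29


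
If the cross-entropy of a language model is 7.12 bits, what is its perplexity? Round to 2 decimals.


Perplexity formula: PP = 2^H
H = 7.12
PP = 2^7.12
Decompose: 2^7.12 = 2^7 * 2^0.12
2^7 = 128, 2^0.12 ~ 1.0867349
PP ~ 128 * 1.0867349 = 139.1020672
Rounded to 2 decimals: 139.10

139.10


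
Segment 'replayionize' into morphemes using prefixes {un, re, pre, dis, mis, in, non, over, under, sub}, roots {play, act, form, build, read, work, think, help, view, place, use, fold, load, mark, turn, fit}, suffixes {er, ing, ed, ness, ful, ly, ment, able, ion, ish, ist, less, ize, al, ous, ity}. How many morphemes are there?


Segmenting 'replayionize' against the inventory:
  're' -> prefix (morpheme 1)
  'play' -> root (morpheme 2)
  'ion' -> suffix (morpheme 3)
  'ize' -> suffix (morpheme 4)
Total morphemes: 4

4


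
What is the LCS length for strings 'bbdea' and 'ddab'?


DP table for LCS of 'bbdea' and 'ddab':
       d  d  a  b
    0  0  0  0  0
  b 0  0  0  0  1
  b 0  0  0  0  1
  d 0  1  1  1  1
  e 0  1  1  1  1
  a 0  1  1  2  2
LCS: 'da'
LCS length = 2

2


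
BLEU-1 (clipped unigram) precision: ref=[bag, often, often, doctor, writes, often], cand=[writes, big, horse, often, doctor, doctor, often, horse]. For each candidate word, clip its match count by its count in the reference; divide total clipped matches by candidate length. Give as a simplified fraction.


Reference word counts: {'bag': 1, 'doctor': 1, 'often': 3, 'writes': 1}
Checking each candidate word (with clipping):
  'writes' -> in reference (ref count 1, used 1/1) -> match (matches: 1)
  'big' -> not in reference -> no match (matches: 1)
  'horse' -> not in reference -> no match (matches: 1)
  'often' -> in reference (ref count 3, used 1/3) -> match (matches: 2)
  'doctor' -> in reference (ref count 1, used 1/1) -> match (matches: 3)
  'doctor' -> ref count 1 already used up (1/1) -> clipped, no match (matches: 3)
  'often' -> in reference (ref count 3, used 2/3) -> match (matches: 4)
  'horse' -> not in reference -> no match (matches: 4)
Clipped matches: 4, Candidate length: 8
Precision = 4/8 = 1/2

1/2


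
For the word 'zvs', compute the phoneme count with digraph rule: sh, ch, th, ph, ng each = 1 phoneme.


Parsing 'zvs' greedily, digraphs first:
  'z' -> consonant phoneme (phonemes so far: 1)
  'v' -> consonant phoneme (phonemes so far: 2)
  's' -> consonant phoneme (phonemes so far: 3)
Total phonemes: 3

3


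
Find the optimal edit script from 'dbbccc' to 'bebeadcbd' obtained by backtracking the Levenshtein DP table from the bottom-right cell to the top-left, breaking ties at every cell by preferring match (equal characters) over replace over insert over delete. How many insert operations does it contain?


Edit distance = 7. Backtracking from cell (6, 9) with preference match > replace > insert > delete,
then listing the resulting alignment 'dbbccc' -> 'bebeadcbd' left to right:
  Step 1: insert 'b' [insertion #1]
  Step 2: replace d->e
  Step 3: keep 'b'
  Step 4: insert 'e' [insertion #2]
  Step 5: insert 'a' [insertion #3]
  Step 6: replace b->d
  Step 7: keep 'c'
  Step 8: replace c->b
  Step 9: replace c->d
Total insertions: 3

3


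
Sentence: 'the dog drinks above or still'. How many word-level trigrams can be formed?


Word trigrams from [6] words:
  Trigram 1: (the dog drinks)
  Trigram 2: (dog drinks above)
  Trigram 3: (drinks above or)
  Trigram 4: (above or still)
Total word trigrams: 6 - 2 = 4

4


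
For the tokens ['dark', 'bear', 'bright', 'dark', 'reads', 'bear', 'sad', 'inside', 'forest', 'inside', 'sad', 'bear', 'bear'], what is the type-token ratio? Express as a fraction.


Tokens: 13
Unique types: ('bear', 'bright', 'dark', 'forest', 'inside', 'reads', 'sad') = 7
TTR = 7/13
Already in lowest terms.

7/13


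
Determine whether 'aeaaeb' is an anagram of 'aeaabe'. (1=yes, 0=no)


Sort characters of 'aeaaeb': 'aaabee'
Sort characters of 'aeaabe': 'aaabee'
Sorted forms match -> they ARE anagrams
Result: 1

1


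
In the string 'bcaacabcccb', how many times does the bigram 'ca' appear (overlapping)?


Scanning 'bcaacabcccb' for bigram 'ca':
  Position 0: 'bc' -> no
  Position 1: 'ca' -> MATCH
  Position 2: 'aa' -> no
  Position 3: 'ac' -> no
  Position 4: 'ca' -> MATCH
  Position 5: 'ab' -> no
  Position 6: 'bc' -> no
  Position 7: 'cc' -> no
  Position 8: 'cc' -> no
  Position 9: 'cb' -> no
Total matches: 2

2


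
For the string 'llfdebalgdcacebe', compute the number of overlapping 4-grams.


String 'llfdebalgdcacebe' has length L = 16.
Number of overlapping n-grams = L - n + 1
Substituting: 16 - 4 + 1 = 13

13


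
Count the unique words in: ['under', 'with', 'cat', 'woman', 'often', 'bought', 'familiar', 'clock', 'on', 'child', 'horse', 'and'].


Listing all tokens and tracking unique types:
  Token 1: 'under' -> NEW (unique so far: 1)
  Token 2: 'with' -> NEW (unique so far: 2)
  Token 3: 'cat' -> NEW (unique so far: 3)
  Token 4: 'woman' -> NEW (unique so far: 4)
  Token 5: 'often' -> NEW (unique so far: 5)
  Token 6: 'bought' -> NEW (unique so far: 6)
  Token 7: 'familiar' -> NEW (unique so far: 7)
  Token 8: 'clock' -> NEW (unique so far: 8)
  Token 9: 'on' -> NEW (unique so far: 9)
  Token 10: 'child' -> NEW (unique so far: 10)
  Token 11: 'horse' -> NEW (unique so far: 11)
  Token 12: 'and' -> NEW (unique so far: 12)
Unique types: ('and', 'bought', 'cat', 'child', 'clock', 'familiar', 'horse', 'often', 'on', 'under', 'with', 'woman')
Vocabulary size: 12

12


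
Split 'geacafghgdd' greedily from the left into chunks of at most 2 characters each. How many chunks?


'geacafghgdd' has 11 characters.
Chunking with max size 2:
  Chunk 1: 'ge' (positions 0-1)
  Chunk 2: 'ac' (positions 2-3)
  Chunk 3: 'af' (positions 4-5)
  Chunk 4: 'gh' (positions 6-7)
  Chunk 5: 'gd' (positions 8-9)
  Chunk 6: 'd' (positions 10-10)
Total chunks: ceil(11 / 2) = 6

6


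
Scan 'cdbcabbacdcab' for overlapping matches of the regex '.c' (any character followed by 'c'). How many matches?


Pattern: .c means any character followed by 'c'.
Scanning 'cdbcabbacdcab' position-by-position:
  Pos 0: window 'cd' -> no
  Pos 1: window 'db' -> no
  Pos 2: window 'bc' -> MATCH
  Pos 3: window 'ca' -> no
  Pos 4: window 'ab' -> no
  Pos 5: window 'bb' -> no
  Pos 6: window 'ba' -> no
  Pos 7: window 'ac' -> MATCH
  Pos 8: window 'cd' -> no
  Pos 9: window 'dc' -> MATCH
  Pos 10: window 'ca' -> no
  Pos 11: window 'ab' -> no
  Pos 12: window 'b' -> no
Total matches: 3

3


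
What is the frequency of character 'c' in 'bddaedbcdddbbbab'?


Scanning 'bddaedbcdddbbbab' for 'c':
  Position 7: 'c' -> MATCH (count: 1)
Total occurrences of 'c': 1

1


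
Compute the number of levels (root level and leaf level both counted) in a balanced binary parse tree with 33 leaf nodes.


In a balanced binary tree with n leaves the deepest leaf is ceil(log2(n)) edges below the root,
so counting node levels inclusive of root and leaves gives ceil(log2(n)) + 1 levels.
log2(33) = 5.0444
ceil(5.0444) = 6
levels = 6 + 1 = 7

7


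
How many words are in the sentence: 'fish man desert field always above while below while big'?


Counting words by splitting on spaces:
  Word 1: 'fish'
  Word 2: 'man'
  Word 3: 'desert'
  Word 4: 'field'
  Word 5: 'always'
  Word 6: 'above'
  Word 7: 'while'
  Word 8: 'below'
  Word 9: 'while'
  Word 10: 'big'
Total words: 10

10


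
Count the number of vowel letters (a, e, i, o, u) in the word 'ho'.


Scanning each character of 'ho':
  Position 1: 'h' -> consonant (running count: 0)
  Position 2: 'o' -> vowel (running count: 1)
Total vowels: 1

1


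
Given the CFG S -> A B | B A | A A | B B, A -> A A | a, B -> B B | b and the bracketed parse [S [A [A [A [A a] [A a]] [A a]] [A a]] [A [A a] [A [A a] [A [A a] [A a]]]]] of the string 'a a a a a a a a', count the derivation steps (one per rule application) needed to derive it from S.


Every bracketed nonterminal node [X ...] in the tree is produced by exactly one rule application.
Reading the tree off as a leftmost derivation:
  Step 1: S  =>  A A   (applied S -> A A)
  Step 2: A A  =>  A A A   (applied A -> A A)
  Step 3: A A A  =>  A A A A   (applied A -> A A)
  Step 4: A A A A  =>  A A A A A   (applied A -> A A)
  Step 5: A A A A A  =>  a A A A A   (applied A -> a)
  Step 6: a A A A A  =>  a a A A A   (applied A -> a)
  Step 7: a a A A A  =>  a a a A A   (applied A -> a)
  Step 8: a a a A A  =>  a a a a A   (applied A -> a)
  Step 9: a a a a A  =>  a a a a A A   (applied A -> A A)
  Step 10: a a a a A A  =>  a a a a a A   (applied A -> a)
  Step 11: a a a a a A  =>  a a a a a A A   (applied A -> A A)
  Step 12: a a a a a A A  =>  a a a a a a A   (applied A -> a)
  Step 13: a a a a a a A  =>  a a a a a a A A   (applied A -> A A)
  Step 14: a a a a a a A A  =>  a a a a a a a A   (applied A -> a)
  Step 15: a a a a a a a A  =>  a a a a a a a a   (applied A -> a)
Final yield: a a a a a a a a
Total rewrite steps: 15

15


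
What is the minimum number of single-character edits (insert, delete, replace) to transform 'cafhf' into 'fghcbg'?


Building DP table for s1='cafhf' (len 5) and s2='fghcbg' (len 6):
       f  g  h  c  b  g
    0  1  2  3  4  5  6
  c 1  1  2  3  3  4  5
  a 2  2  2  3  4  4  5
  f 3  2  3  3  4  5  5
  h 4  3  3  3  4  5  6
  f 5  4  4  4  4  5  6
Edit distance = dp[5][6] = 6

6


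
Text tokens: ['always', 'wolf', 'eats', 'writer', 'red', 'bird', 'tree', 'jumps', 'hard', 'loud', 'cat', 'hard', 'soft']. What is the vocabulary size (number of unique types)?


Listing all tokens and tracking unique types:
  Token 1: 'always' -> NEW (unique so far: 1)
  Token 2: 'wolf' -> NEW (unique so far: 2)
  Token 3: 'eats' -> NEW (unique so far: 3)
  Token 4: 'writer' -> NEW (unique so far: 4)
  Token 5: 'red' -> NEW (unique so far: 5)
  Token 6: 'bird' -> NEW (unique so far: 6)
  Token 7: 'tree' -> NEW (unique so far: 7)
  Token 8: 'jumps' -> NEW (unique so far: 8)
  Token 9: 'hard' -> NEW (unique so far: 9)
  Token 10: 'loud' -> NEW (unique so far: 10)
  Token 11: 'cat' -> NEW (unique so far: 11)
  Token 12: 'hard' -> duplicate (unique so far: 11)
  Token 13: 'soft' -> NEW (unique so far: 12)
Unique types: ('always', 'bird', 'cat', 'eats', 'hard', 'jumps', 'loud', 'red', 'soft', 'tree', 'wolf', 'writer')
Vocabulary size: 12

12


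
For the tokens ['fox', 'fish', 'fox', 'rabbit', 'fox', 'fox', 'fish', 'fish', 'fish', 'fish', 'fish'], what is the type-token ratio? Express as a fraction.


Tokens: 11
Unique types: ('fish', 'fox', 'rabbit') = 3
TTR = 3/11
Already in lowest terms.

3/11


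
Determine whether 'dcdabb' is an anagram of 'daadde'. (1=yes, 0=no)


Sort characters of 'dcdabb': 'abbcdd'
Sort characters of 'daadde': 'aaddde'
Sorted forms differ -> they are NOT anagrams
Result: 0

0


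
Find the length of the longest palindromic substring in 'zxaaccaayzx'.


Scanning 'zxaaccaayzx' for palindromic substrings.
Substring at positions 2-7: 'aaccaa'.
Check: reverse('aaccaa') = 'aaccaa' -> palindrome confirmed.
Neighbouring characters ('x' / 'y') break symmetry, so it cannot extend further.
No longer palindromic substring exists; longest length = 6

6


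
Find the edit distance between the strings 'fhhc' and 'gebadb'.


Building DP table for s1='fhhc' (len 4) and s2='gebadb' (len 6):
       g  e  b  a  d  b
    0  1  2  3  4  5  6
  f 1  1  2  3  4  5  6
  h 2  2  2  3  4  5  6
  h 3  3  3  3  4  5  6
  c 4  4  4  4  4  5  6
Edit distance = dp[4][6] = 6

6


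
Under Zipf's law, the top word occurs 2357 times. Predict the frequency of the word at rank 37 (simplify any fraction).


Zipf's law: freq(rank) = f1 / rank
f1 = 2357, rank = 37
freq = 2357 / 37
GCD(2357, 37) = 1
Simplified: 2357/37

2357/37


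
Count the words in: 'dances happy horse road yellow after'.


Counting words by splitting on spaces:
  Word 1: 'dances'
  Word 2: 'happy'
  Word 3: 'horse'
  Word 4: 'road'
  Word 5: 'yellow'
  Word 6: 'after'
Total words: 6

6


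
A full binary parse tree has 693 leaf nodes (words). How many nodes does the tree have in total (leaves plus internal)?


Leaf nodes (terminals): 693
Internal nodes = n - 1 = 693 - 1 = 692
Total = leaves + internal = 693 + 692 = 1385

1385


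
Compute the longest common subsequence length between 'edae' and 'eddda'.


DP table for LCS of 'edae' and 'eddda':
       e  d  d  d  a
    0  0  0  0  0  0
  e 0  1  1  1  1  1
  d 0  1  2  2  2  2
  a 0  1  2  2  2  3
  e 0  1  2  2  2  3
LCS: 'eda'
LCS length = 3

3


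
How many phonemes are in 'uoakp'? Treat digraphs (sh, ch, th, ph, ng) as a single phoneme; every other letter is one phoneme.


Parsing 'uoakp' greedily, digraphs first:
  'u' -> vowel phoneme (phonemes so far: 1)
  'o' -> vowel phoneme (phonemes so far: 2)
  'a' -> vowel phoneme (phonemes so far: 3)
  'k' -> consonant phoneme (phonemes so far: 4)
  'p' -> consonant phoneme (phonemes so far: 5)
Total phonemes: 5

5


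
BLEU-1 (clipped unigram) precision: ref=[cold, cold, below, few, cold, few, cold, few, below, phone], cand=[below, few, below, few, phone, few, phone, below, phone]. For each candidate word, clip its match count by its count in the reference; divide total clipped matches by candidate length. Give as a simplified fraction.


Reference word counts: {'below': 2, 'cold': 4, 'few': 3, 'phone': 1}
Checking each candidate word (with clipping):
  'below' -> in reference (ref count 2, used 1/2) -> match (matches: 1)
  'few' -> in reference (ref count 3, used 1/3) -> match (matches: 2)
  'below' -> in reference (ref count 2, used 2/2) -> match (matches: 3)
  'few' -> in reference (ref count 3, used 2/3) -> match (matches: 4)
  'phone' -> in reference (ref count 1, used 1/1) -> match (matches: 5)
  'few' -> in reference (ref count 3, used 3/3) -> match (matches: 6)
  'phone' -> ref count 1 already used up (1/1) -> clipped, no match (matches: 6)
  'below' -> ref count 2 already used up (2/2) -> clipped, no match (matches: 6)
  'phone' -> ref count 1 already used up (1/1) -> clipped, no match (matches: 6)
Clipped matches: 6, Candidate length: 9
Precision = 6/9 = 2/3

2/3


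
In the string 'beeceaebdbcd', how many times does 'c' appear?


Scanning 'beeceaebdbcd' for 'c':
  Position 3: 'c' -> MATCH (count: 1)
  Position 10: 'c' -> MATCH (count: 2)
Total occurrences of 'c': 2

2


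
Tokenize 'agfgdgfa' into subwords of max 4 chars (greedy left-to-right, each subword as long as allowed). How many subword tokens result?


'agfgdgfa' has 8 characters.
Chunking with max size 4:
  Chunk 1: 'agfg' (positions 0-3)
  Chunk 2: 'dgfa' (positions 4-7)
Total chunks: ceil(8 / 4) = 2

2


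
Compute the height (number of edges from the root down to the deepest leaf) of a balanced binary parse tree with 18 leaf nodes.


In a balanced binary tree with n leaves the deepest leaf is ceil(log2(n)) edges below the root.
log2(18) = 4.1699
ceil(4.1699) = 5
height (edges) = 5

5


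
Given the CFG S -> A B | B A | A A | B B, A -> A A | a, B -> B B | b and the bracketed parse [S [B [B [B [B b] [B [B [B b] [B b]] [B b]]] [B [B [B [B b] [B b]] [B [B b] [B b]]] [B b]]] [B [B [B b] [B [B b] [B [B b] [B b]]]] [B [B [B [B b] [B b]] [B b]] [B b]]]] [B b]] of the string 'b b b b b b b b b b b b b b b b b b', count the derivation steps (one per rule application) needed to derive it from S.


Every bracketed nonterminal node [X ...] in the tree is produced by exactly one rule application.
Reading the tree off as a leftmost derivation:
  Step 1: S  =>  B B   (applied S -> B B)
  Step 2: B B  =>  B B B   (applied B -> B B)
  Step 3: B B B  =>  B B B B   (applied B -> B B)
  Step 4: B B B B  =>  B B B B B   (applied B -> B B)
  Step 5: B B B B B  =>  b B B B B   (applied B -> b)
  Step 6: b B B B B  =>  b B B B B B   (applied B -> B B)
  Step 7: b B B B B B  =>  b B B B B B B   (applied B -> B B)
  Step 8: b B B B B B B  =>  b b B B B B B   (applied B -> b)
  Step 9: b b B B B B B  =>  b b b B B B B   (applied B -> b)
  Step 10: b b b B B B B  =>  b b b b B B B   (applied B -> b)
  Step 11: b b b b B B B  =>  b b b b B B B B   (applied B -> B B)
  Step 12: b b b b B B B B  =>  b b b b B B B B B   (applied B -> B B)
  Step 13: b b b b B B B B B  =>  b b b b B B B B B B   (applied B -> B B)
  Step 14: b b b b B B B B B B  =>  b b b b b B B B B B   (applied B -> b)
  Step 15: b b b b b B B B B B  =>  b b b b b b B B B B   (applied B -> b)
  Step 16: b b b b b b B B B B  =>  b b b b b b B B B B B   (applied B -> B B)
  Step 17: b b b b b b B B B B B  =>  b b b b b b b B B B B   (applied B -> b)
  Step 18: b b b b b b b B B B B  =>  b b b b b b b b B B B   (applied B -> b)
  Step 19: b b b b b b b b B B B  =>  b b b b b b b b b B B   (applied B -> b)
  Step 20: b b b b b b b b b B B  =>  b b b b b b b b b B B B   (applied B -> B B)
  Step 21: b b b b b b b b b B B B  =>  b b b b b b b b b B B B B   (applied B -> B B)
  Step 22: b b b b b b b b b B B B B  =>  b b b b b b b b b b B B B   (applied B -> b)
  Step 23: b b b b b b b b b b B B B  =>  b b b b b b b b b b B B B B   (applied B -> B B)
  Step 24: b b b b b b b b b b B B B B  =>  b b b b b b b b b b b B B B   (applied B -> b)
  Step 25: b b b b b b b b b b b B B B  =>  b b b b b b b b b b b B B B B   (applied B -> B B)
  Step 26: b b b b b b b b b b b B B B B  =>  b b b b b b b b b b b b B B B   (applied B -> b)
  Step 27: b b b b b b b b b b b b B B B  =>  b b b b b b b b b b b b b B B   (applied B -> b)
  Step 28: b b b b b b b b b b b b b B B  =>  b b b b b b b b b b b b b B B B   (applied B -> B B)
  Step 29: b b b b b b b b b b b b b B B B  =>  b b b b b b b b b b b b b B B B B   (applied B -> B B)
  Step 30: b b b b b b b b b b b b b B B B B  =>  b b b b b b b b b b b b b B B B B B   (applied B -> B B)
  Step 31: b b b b b b b b b b b b b B B B B B  =>  b b b b b b b b b b b b b b B B B B   (applied B -> b)
  Step 32: b b b b b b b b b b b b b b B B B B  =>  b b b b b b b b b b b b b b b B B B   (applied B -> b)
  Step 33: b b b b b b b b b b b b b b b B B B  =>  b b b b b b b b b b b b b b b b B B   (applied B -> b)
  Step 34: b b b b b b b b b b b b b b b b B B  =>  b b b b b b b b b b b b b b b b b B   (applied B -> b)
  Step 35: b b b b b b b b b b b b b b b b b B  =>  b b b b b b b b b b b b b b b b b b   (applied B -> b)
Final yield: b b b b b b b b b b b b b b b b b b
Total rewrite steps: 35

35


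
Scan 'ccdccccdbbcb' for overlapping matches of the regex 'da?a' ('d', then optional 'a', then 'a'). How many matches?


Pattern: da?a means 'd', then optional 'a', then 'a'.
Scanning 'ccdccccdbbcb' position-by-position:
  Pos 0: window 'ccd' -> no
  Pos 1: window 'cdc' -> no
  Pos 2: window 'dcc' -> no
  Pos 3: window 'ccc' -> no
  Pos 4: window 'ccc' -> no
  Pos 5: window 'ccd' -> no
  Pos 6: window 'cdb' -> no
  Pos 7: window 'dbb' -> no
  Pos 8: window 'bbc' -> no
  Pos 9: window 'bcb' -> no
  Pos 10: window 'cb' -> no
  Pos 11: window 'b' -> no
Total matches: 0

0


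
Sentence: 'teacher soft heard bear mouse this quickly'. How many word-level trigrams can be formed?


Word trigrams from [7] words:
  Trigram 1: (teacher soft heard)
  Trigram 2: (soft heard bear)
  Trigram 3: (heard bear mouse)
  Trigram 4: (bear mouse this)
  Trigram 5: (mouse this quickly)
Total word trigrams: 7 - 2 = 5

5


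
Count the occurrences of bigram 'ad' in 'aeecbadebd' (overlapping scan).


Scanning 'aeecbadebd' for bigram 'ad':
  Position 0: 'ae' -> no
  Position 1: 'ee' -> no
  Position 2: 'ec' -> no
  Position 3: 'cb' -> no
  Position 4: 'ba' -> no
  Position 5: 'ad' -> MATCH
  Position 6: 'de' -> no
  Position 7: 'eb' -> no
  Position 8: 'bd' -> no
Total matches: 1

1


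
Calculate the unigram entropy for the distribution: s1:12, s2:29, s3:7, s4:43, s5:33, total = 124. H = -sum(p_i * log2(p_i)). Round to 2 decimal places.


Computing entropy H = -sum(p_i * log2(p_i)):
  s1: p = 12/124 = 0.0968, -p*log2(p) = 0.3261
  s2: p = 29/124 = 0.2339, -p*log2(p) = 0.4902
  s3: p = 7/124 = 0.0565, -p*log2(p) = 0.2341
  s4: p = 43/124 = 0.3468, -p*log2(p) = 0.5298
  s5: p = 33/124 = 0.2661, -p*log2(p) = 0.5083
H = sum of terms = 2.0885
Rounded to 2 decimals: 2.09

2.09


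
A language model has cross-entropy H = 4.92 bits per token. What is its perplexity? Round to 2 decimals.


Perplexity formula: PP = 2^H
H = 4.92
PP = 2^4.92
Decompose: 2^4.92 = 2^4 * 2^0.92
2^4 = 16, 2^0.92 ~ 1.8921153
PP ~ 16 * 1.8921153 = 30.2738448
Rounded to 2 decimals: 30.27

30.27


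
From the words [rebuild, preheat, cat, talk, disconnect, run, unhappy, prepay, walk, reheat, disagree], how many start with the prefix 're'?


Checking each word for prefix 're':
  'rebuild' -> YES, starts with 're' (count: 1)
  'preheat' -> no (count: 1)
  'cat' -> no (count: 1)
  'talk' -> no (count: 1)
  'disconnect' -> no (count: 1)
  'run' -> no (count: 1)
  'unhappy' -> no (count: 1)
  'prepay' -> no (count: 1)
  'walk' -> no (count: 1)
  'reheat' -> YES, starts with 're' (count: 2)
  'disagree' -> no (count: 2)
Total with prefix 're': 2

2


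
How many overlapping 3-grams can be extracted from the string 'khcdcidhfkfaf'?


String 'khcdcidhfkfaf' has length L = 13.
Number of overlapping n-grams = L - n + 1
Substituting: 13 - 3 + 1 = 11

11


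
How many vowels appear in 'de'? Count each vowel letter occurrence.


Scanning each character of 'de':
  Position 1: 'd' -> consonant (running count: 0)
  Position 2: 'e' -> vowel (running count: 1)
Total vowels: 1

1


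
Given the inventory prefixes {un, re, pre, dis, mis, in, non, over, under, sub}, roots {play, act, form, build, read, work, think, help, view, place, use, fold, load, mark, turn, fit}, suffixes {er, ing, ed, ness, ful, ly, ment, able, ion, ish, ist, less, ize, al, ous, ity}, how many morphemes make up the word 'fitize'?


Segmenting 'fitize' against the inventory:
  'fit' -> root (morpheme 1)
  'ize' -> suffix (morpheme 2)
Total morphemes: 2

2


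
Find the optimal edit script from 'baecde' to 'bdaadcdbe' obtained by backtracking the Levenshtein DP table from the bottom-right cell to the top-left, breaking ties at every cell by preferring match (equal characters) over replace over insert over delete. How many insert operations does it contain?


Edit distance = 4. Backtracking from cell (6, 9) with preference match > replace > insert > delete,
then listing the resulting alignment 'baecde' -> 'bdaadcdbe' left to right:
  Step 1: keep 'b'
  Step 2: insert 'd' [insertion #1]
  Step 3: insert 'a' [insertion #2]
  Step 4: keep 'a'
  Step 5: replace e->d
  Step 6: keep 'c'
  Step 7: keep 'd'
  Step 8: insert 'b' [insertion #3]
  Step 9: keep 'e'
Total insertions: 3

3


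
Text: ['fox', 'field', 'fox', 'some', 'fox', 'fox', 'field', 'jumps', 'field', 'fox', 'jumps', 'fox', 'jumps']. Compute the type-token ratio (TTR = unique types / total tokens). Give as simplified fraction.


Tokens: 13
Unique types: ('field', 'fox', 'jumps', 'some') = 4
TTR = 4/13
Already in lowest terms.

4/13


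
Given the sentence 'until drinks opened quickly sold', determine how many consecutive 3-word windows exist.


Word trigrams from [5] words:
  Trigram 1: (until drinks opened)
  Trigram 2: (drinks opened quickly)
  Trigram 3: (opened quickly sold)
Total word trigrams: 5 - 2 = 3

3


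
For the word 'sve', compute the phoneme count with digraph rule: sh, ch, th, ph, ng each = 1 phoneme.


Parsing 'sve' greedily, digraphs first:
  's' -> consonant phoneme (phonemes so far: 1)
  'v' -> consonant phoneme (phonemes so far: 2)
  'e' -> vowel phoneme (phonemes so far: 3)
Total phonemes: 3

3


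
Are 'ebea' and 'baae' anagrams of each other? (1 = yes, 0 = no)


Sort characters of 'ebea': 'abee'
Sort characters of 'baae': 'aabe'
Sorted forms differ -> they are NOT anagrams
Result: 0

0


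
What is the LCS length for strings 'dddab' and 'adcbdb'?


DP table for LCS of 'dddab' and 'adcbdb':
       a  d  c  b  d  b
    0  0  0  0  0  0  0
  d 0  0  1  1  1  1  1
  d 0  0  1  1  1  2  2
  d 0  0  1  1  1  2  2
  a 0  1  1  1  1  2  2
  b 0  1  1  1  2  2  3
LCS: 'ddb'
LCS length = 3

3


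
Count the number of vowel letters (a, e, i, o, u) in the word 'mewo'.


Scanning each character of 'mewo':
  Position 1: 'm' -> consonant (running count: 0)
  Position 2: 'e' -> vowel (running count: 1)
  Position 3: 'w' -> consonant (running count: 1)
  Position 4: 'o' -> vowel (running count: 2)
Total vowels: 2

2


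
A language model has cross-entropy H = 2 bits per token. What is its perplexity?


Perplexity formula: PP = 2^H
H = 2
PP = 2^2
Steps: 2^1 = 2, 2^2 = 4
PP = 4

4


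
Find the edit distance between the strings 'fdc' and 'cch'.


Building DP table for s1='fdc' (len 3) and s2='cch' (len 3):
       c  c  h
    0  1  2  3
  f 1  1  2  3
  d 2  2  2  3
  c 3  2  2  3
Edit distance = dp[3][3] = 3

3


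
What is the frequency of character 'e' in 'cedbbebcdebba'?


Scanning 'cedbbebcdebba' for 'e':
  Position 1: 'e' -> MATCH (count: 1)
  Position 5: 'e' -> MATCH (count: 2)
  Position 9: 'e' -> MATCH (count: 3)
Total occurrences of 'e': 3

3


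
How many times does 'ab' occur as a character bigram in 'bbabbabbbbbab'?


Scanning 'bbabbabbbbbab' for bigram 'ab':
  Position 0: 'bb' -> no
  Position 1: 'ba' -> no
  Position 2: 'ab' -> MATCH
  Position 3: 'bb' -> no
  Position 4: 'ba' -> no
  Position 5: 'ab' -> MATCH
  Position 6: 'bb' -> no
  Position 7: 'bb' -> no
  Position 8: 'bb' -> no
  Position 9: 'bb' -> no
  Position 10: 'ba' -> no
  Position 11: 'ab' -> MATCH
Total matches: 3

3


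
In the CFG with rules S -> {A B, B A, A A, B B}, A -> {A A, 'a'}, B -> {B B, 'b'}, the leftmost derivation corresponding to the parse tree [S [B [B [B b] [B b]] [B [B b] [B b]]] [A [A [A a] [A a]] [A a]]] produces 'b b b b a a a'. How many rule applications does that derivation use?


Every bracketed nonterminal node [X ...] in the tree is produced by exactly one rule application.
Reading the tree off as a leftmost derivation:
  Step 1: S  =>  B A   (applied S -> B A)
  Step 2: B A  =>  B B A   (applied B -> B B)
  Step 3: B B A  =>  B B B A   (applied B -> B B)
  Step 4: B B B A  =>  b B B A   (applied B -> b)
  Step 5: b B B A  =>  b b B A   (applied B -> b)
  Step 6: b b B A  =>  b b B B A   (applied B -> B B)
  Step 7: b b B B A  =>  b b b B A   (applied B -> b)
  Step 8: b b b B A  =>  b b b b A   (applied B -> b)
  Step 9: b b b b A  =>  b b b b A A   (applied A -> A A)
  Step 10: b b b b A A  =>  b b b b A A A   (applied A -> A A)
  Step 11: b b b b A A A  =>  b b b b a A A   (applied A -> a)
  Step 12: b b b b a A A  =>  b b b b a a A   (applied A -> a)
  Step 13: b b b b a a A  =>  b b b b a a a   (applied A -> a)
Final yield: b b b b a a a
Total rewrite steps: 13

13


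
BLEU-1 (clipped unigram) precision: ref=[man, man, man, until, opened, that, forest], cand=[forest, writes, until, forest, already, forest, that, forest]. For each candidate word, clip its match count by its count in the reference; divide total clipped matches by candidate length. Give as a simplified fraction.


Reference word counts: {'forest': 1, 'man': 3, 'opened': 1, 'that': 1, 'until': 1}
Checking each candidate word (with clipping):
  'forest' -> in reference (ref count 1, used 1/1) -> match (matches: 1)
  'writes' -> not in reference -> no match (matches: 1)
  'until' -> in reference (ref count 1, used 1/1) -> match (matches: 2)
  'forest' -> ref count 1 already used up (1/1) -> clipped, no match (matches: 2)
  'already' -> not in reference -> no match (matches: 2)
  'forest' -> ref count 1 already used up (1/1) -> clipped, no match (matches: 2)
  'that' -> in reference (ref count 1, used 1/1) -> match (matches: 3)
  'forest' -> ref count 1 already used up (1/1) -> clipped, no match (matches: 3)
Clipped matches: 3, Candidate length: 8
Precision = 3/8

3/8


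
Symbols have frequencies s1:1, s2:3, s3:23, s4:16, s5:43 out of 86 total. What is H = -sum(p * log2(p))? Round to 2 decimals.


Computing entropy H = -sum(p_i * log2(p_i)):
  s1: p = 1/86 = 0.0116, -p*log2(p) = 0.0747
  s2: p = 3/86 = 0.0349, -p*log2(p) = 0.1689
  s3: p = 23/86 = 0.2674, -p*log2(p) = 0.5089
  s4: p = 16/86 = 0.1860, -p*log2(p) = 0.4514
  s5: p = 43/86 = 0.5000, -p*log2(p) = 0.5000
H = sum of terms = 1.7039
Rounded to 2 decimals: 1.70

1.70


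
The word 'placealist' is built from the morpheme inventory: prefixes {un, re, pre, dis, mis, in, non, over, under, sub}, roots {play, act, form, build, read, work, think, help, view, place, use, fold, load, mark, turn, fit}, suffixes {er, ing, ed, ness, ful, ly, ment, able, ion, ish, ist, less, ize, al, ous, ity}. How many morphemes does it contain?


Segmenting 'placealist' against the inventory:
  'place' -> root (morpheme 1)
  'al' -> suffix (morpheme 2)
  'ist' -> suffix (morpheme 3)
Total morphemes: 3

3


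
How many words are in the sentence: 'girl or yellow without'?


Counting words by splitting on spaces:
  Word 1: 'girl'
  Word 2: 'or'
  Word 3: 'yellow'
  Word 4: 'without'
Total words: 4

4


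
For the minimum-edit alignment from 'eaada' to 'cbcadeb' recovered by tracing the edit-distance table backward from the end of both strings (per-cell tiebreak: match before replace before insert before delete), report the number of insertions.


Edit distance = 5. Backtracking from cell (5, 7) with preference match > replace > insert > delete,
then listing the resulting alignment 'eaada' -> 'cbcadeb' left to right:
  Step 1: insert 'c' [insertion #1]
  Step 2: replace e->b
  Step 3: replace a->c
  Step 4: keep 'a'
  Step 5: keep 'd'
  Step 6: insert 'e' [insertion #2]
  Step 7: replace a->b
Total insertions: 2

2


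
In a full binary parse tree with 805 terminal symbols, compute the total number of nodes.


Leaf nodes (terminals): 805
Internal nodes = n - 1 = 805 - 1 = 804
Total = leaves + internal = 805 + 804 = 1609

1609


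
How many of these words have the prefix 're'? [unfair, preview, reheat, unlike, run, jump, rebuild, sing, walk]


Checking each word for prefix 're':
  'unfair' -> no (count: 0)
  'preview' -> no (count: 0)
  'reheat' -> YES, starts with 're' (count: 1)
  'unlike' -> no (count: 1)
  'run' -> no (count: 1)
  'jump' -> no (count: 1)
  'rebuild' -> YES, starts with 're' (count: 2)
  'sing' -> no (count: 2)
  'walk' -> no (count: 2)
Total with prefix 're': 2

2


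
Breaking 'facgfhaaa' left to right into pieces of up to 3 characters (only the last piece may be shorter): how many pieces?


'facgfhaaa' has 9 characters.
Chunking with max size 3:
  Chunk 1: 'fac' (positions 0-2)
  Chunk 2: 'gfh' (positions 3-5)
  Chunk 3: 'aaa' (positions 6-8)
Total chunks: ceil(9 / 3) = 3

3


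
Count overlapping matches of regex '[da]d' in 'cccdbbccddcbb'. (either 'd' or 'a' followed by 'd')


Pattern: [da]d means either 'd' or 'a' followed by 'd'.
Scanning 'cccdbbccddcbb' position-by-position:
  Pos 0: window 'cc' -> no
  Pos 1: window 'cc' -> no
  Pos 2: window 'cd' -> no
  Pos 3: window 'db' -> no
  Pos 4: window 'bb' -> no
  Pos 5: window 'bc' -> no
  Pos 6: window 'cc' -> no
  Pos 7: window 'cd' -> no
  Pos 8: window 'dd' -> MATCH
  Pos 9: window 'dc' -> no
  Pos 10: window 'cb' -> no
  Pos 11: window 'bb' -> no
  Pos 12: window 'b' -> no
Total matches: 1

1


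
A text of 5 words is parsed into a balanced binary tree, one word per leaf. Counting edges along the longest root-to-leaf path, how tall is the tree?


In a balanced binary tree with n leaves the deepest leaf is ceil(log2(n)) edges below the root.
log2(5) = 2.3219
ceil(2.3219) = 3
height (edges) = 3

3


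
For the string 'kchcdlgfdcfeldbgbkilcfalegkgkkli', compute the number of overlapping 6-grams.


String 'kchcdlgfdcfeldbgbkilcfalegkgkkli' has length L = 32.
Number of overlapping n-grams = L - n + 1
Substituting: 32 - 6 + 1 = 27

27


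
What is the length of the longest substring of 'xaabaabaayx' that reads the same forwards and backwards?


Scanning 'xaabaabaayx' for palindromic substrings.
Substring at positions 1-8: 'aabaabaa'.
Check: reverse('aabaabaa') = 'aabaabaa' -> palindrome confirmed.
Neighbouring characters ('x' / 'y') break symmetry, so it cannot extend further.
No longer palindromic substring exists; longest length = 8

8


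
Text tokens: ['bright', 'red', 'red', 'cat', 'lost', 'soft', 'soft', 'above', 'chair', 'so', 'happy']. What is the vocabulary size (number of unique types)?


Listing all tokens and tracking unique types:
  Token 1: 'bright' -> NEW (unique so far: 1)
  Token 2: 'red' -> NEW (unique so far: 2)
  Token 3: 'red' -> duplicate (unique so far: 2)
  Token 4: 'cat' -> NEW (unique so far: 3)
  Token 5: 'lost' -> NEW (unique so far: 4)
  Token 6: 'soft' -> NEW (unique so far: 5)
  Token 7: 'soft' -> duplicate (unique so far: 5)
  Token 8: 'above' -> NEW (unique so far: 6)
  Token 9: 'chair' -> NEW (unique so far: 7)
  Token 10: 'so' -> NEW (unique so far: 8)
  Token 11: 'happy' -> NEW (unique so far: 9)
Unique types: ('above', 'bright', 'cat', 'chair', 'happy', 'lost', 'red', 'so', 'soft')
Vocabulary size: 9

9


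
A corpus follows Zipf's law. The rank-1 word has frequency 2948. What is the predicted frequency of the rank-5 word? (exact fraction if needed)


Zipf's law: freq(rank) = f1 / rank
f1 = 2948, rank = 5
freq = 2948 / 5
GCD(2948, 5) = 1
Simplified: 2948/5

2948/5


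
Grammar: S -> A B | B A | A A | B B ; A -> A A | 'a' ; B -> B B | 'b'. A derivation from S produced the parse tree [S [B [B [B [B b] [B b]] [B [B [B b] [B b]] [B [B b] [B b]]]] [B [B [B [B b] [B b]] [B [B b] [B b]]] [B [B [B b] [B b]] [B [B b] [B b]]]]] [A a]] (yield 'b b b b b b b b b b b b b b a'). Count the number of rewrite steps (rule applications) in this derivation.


Every bracketed nonterminal node [X ...] in the tree is produced by exactly one rule application.
Reading the tree off as a leftmost derivation:
  Step 1: S  =>  B A   (applied S -> B A)
  Step 2: B A  =>  B B A   (applied B -> B B)
  Step 3: B B A  =>  B B B A   (applied B -> B B)
  Step 4: B B B A  =>  B B B B A   (applied B -> B B)
  Step 5: B B B B A  =>  b B B B A   (applied B -> b)
  Step 6: b B B B A  =>  b b B B A   (applied B -> b)
  Step 7: b b B B A  =>  b b B B B A   (applied B -> B B)
  Step 8: b b B B B A  =>  b b B B B B A   (applied B -> B B)
  Step 9: b b B B B B A  =>  b b b B B B A   (applied B -> b)
  Step 10: b b b B B B A  =>  b b b b B B A   (applied B -> b)
  Step 11: b b b b B B A  =>  b b b b B B B A   (applied B -> B B)
  Step 12: b b b b B B B A  =>  b b b b b B B A   (applied B -> b)
  Step 13: b b b b b B B A  =>  b b b b b b B A   (applied B -> b)
  Step 14: b b b b b b B A  =>  b b b b b b B B A   (applied B -> B B)
  Step 15: b b b b b b B B A  =>  b b b b b b B B B A   (applied B -> B B)
  Step 16: b b b b b b B B B A  =>  b b b b b b B B B B A   (applied B -> B B)
  Step 17: b b b b b b B B B B A  =>  b b b b b b b B B B A   (applied B -> b)
  Step 18: b b b b b b b B B B A  =>  b b b b b b b b B B A   (applied B -> b)
  Step 19: b b b b b b b b B B A  =>  b b b b b b b b B B B A   (applied B -> B B)
  Step 20: b b b b b b b b B B B A  =>  b b b b b b b b b B B A   (applied B -> b)
  Step 21: b b b b b b b b b B B A  =>  b b b b b b b b b b B A   (applied B -> b)
  Step 22: b b b b b b b b b b B A  =>  b b b b b b b b b b B B A   (applied B -> B B)
  Step 23: b b b b b b b b b b B B A  =>  b b b b b b b b b b B B B A   (applied B -> B B)
  Step 24: b b b b b b b b b b B B B A  =>  b b b b b b b b b b b B B A   (applied B -> b)
  Step 25: b b b b b b b b b b b B B A  =>  b b b b b b b b b b b b B A   (applied B -> b)
  Step 26: b b b b b b b b b b b b B A  =>  b b b b b b b b b b b b B B A   (applied B -> B B)
  Step 27: b b b b b b b b b b b b B B A  =>  b b b b b b b b b b b b b B A   (applied B -> b)
  Step 28: b b b b b b b b b b b b b B A  =>  b b b b b b b b b b b b b b A   (applied B -> b)
  Step 29: b b b b b b b b b b b b b b A  =>  b b b b b b b b b b b b b b a   (applied A -> a)
Final yield: b b b b b b b b b b b b b b a
Total rewrite steps: 29

29
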